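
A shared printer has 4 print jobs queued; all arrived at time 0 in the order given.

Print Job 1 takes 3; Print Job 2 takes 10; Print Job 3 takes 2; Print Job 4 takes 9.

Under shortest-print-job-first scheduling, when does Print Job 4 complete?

SPT (increasing processing time): Print Job 3 Print Job 1 Print Job 4 Print Job 2.
Print Job 3: 0→2
Print Job 1: 2→5
Print Job 4: 5→14

14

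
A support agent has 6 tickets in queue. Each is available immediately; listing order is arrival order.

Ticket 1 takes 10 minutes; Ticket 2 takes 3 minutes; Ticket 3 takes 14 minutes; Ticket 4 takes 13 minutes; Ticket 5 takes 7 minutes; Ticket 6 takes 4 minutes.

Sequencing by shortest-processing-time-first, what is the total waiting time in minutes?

SPT (increasing processing time): Ticket 2 Ticket 6 Ticket 5 Ticket 1 Ticket 4 Ticket 3.
Ticket 2: waits 0, runs 0→3
Ticket 6: waits 3, runs 3→7
Ticket 5: waits 7, runs 7→14
Ticket 1: waits 14, runs 14→24
Ticket 4: waits 24, runs 24→37
Ticket 3: waits 37, runs 37→51
Sum = 0+3+7+14+24+37 = 85.

85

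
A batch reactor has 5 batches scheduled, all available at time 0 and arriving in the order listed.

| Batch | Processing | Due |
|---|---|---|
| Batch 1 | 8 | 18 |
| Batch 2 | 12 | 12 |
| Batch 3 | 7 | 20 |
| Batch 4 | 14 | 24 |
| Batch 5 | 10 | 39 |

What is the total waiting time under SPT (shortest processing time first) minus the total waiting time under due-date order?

-16

SPT (increasing processing time): Batch 3 Batch 1 Batch 5 Batch 2 Batch 4.
Batch 3: waits 0, runs 0→7
Batch 1: waits 7, runs 7→15
Batch 5: waits 15, runs 15→25
Batch 2: waits 25, runs 25→37
Batch 4: waits 37, runs 37→51
Sum = 0+7+15+25+37 = 84.
EDD (increasing due date): Batch 2 Batch 1 Batch 3 Batch 4 Batch 5.
Batch 2: waits 0, runs 0→12
Batch 1: waits 12, runs 12→20
Batch 3: waits 20, runs 20→27
Batch 4: waits 27, runs 27→41
Batch 5: waits 41, runs 41→51
Sum = 0+12+20+27+41 = 100.
Difference = 84 − 100 = -16.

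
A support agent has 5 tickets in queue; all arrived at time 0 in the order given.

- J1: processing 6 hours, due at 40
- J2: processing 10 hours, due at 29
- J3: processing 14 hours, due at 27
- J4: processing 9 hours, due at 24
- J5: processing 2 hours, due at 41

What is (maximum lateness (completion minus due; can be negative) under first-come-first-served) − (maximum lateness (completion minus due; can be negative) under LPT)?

6

FIFO (arrival order): J1 J2 J3 J4 J5.
J1: 0→6, due 40, lateness -34
J2: 6→16, due 29, lateness -13
J3: 16→30, due 27, lateness 3
J4: 30→39, due 24, lateness 15
J5: 39→41, due 41, lateness 0
Maximum = 15.
LPT (decreasing processing time): J3 J2 J4 J1 J5.
J3: 0→14, due 27, lateness -13
J2: 14→24, due 29, lateness -5
J4: 24→33, due 24, lateness 9
J1: 33→39, due 40, lateness -1
J5: 39→41, due 41, lateness 0
Maximum = 9.
Difference = 15 − 9 = 6.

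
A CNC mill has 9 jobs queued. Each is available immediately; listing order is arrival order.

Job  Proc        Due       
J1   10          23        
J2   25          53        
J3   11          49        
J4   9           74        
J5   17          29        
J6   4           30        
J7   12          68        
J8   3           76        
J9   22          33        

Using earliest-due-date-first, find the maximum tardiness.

37

EDD (increasing due date): J1 J5 J6 J9 J3 J2 J7 J4 J8.
J1: 0→10, due 23, tardiness 0
J5: 10→27, due 29, tardiness 0
J6: 27→31, due 30, tardiness 1
J9: 31→53, due 33, tardiness 20
J3: 53→64, due 49, tardiness 15
J2: 64→89, due 53, tardiness 36
J7: 89→101, due 68, tardiness 33
J4: 101→110, due 74, tardiness 36
J8: 110→113, due 76, tardiness 37
Maximum = 37.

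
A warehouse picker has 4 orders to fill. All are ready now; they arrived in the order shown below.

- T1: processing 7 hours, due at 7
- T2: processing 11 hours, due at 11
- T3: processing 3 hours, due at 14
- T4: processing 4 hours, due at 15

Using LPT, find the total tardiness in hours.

29

LPT (decreasing processing time): T2 T1 T4 T3.
T2: 0→11, due 11, tardiness 0
T1: 11→18, due 7, tardiness 11
T4: 18→22, due 15, tardiness 7
T3: 22→25, due 14, tardiness 11
Sum = 0+11+7+11 = 29.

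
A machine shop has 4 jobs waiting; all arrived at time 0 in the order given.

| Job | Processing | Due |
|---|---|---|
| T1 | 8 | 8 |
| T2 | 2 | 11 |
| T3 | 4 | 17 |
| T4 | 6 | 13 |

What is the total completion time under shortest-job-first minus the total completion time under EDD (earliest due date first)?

-14

SPT (increasing processing time): T2 T3 T4 T1.
T2: 0→2
T3: 2→6
T4: 6→12
T1: 12→20
Sum = 2+6+12+20 = 40.
EDD (increasing due date): T1 T2 T4 T3.
T1: 0→8
T2: 8→10
T4: 10→16
T3: 16→20
Sum = 8+10+16+20 = 54.
Difference = 40 − 54 = -14.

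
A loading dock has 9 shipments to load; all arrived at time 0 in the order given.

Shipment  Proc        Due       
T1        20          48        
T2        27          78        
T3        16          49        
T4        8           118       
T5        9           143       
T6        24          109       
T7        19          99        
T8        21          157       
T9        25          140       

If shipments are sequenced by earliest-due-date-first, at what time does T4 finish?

EDD (increasing due date): T1 T3 T2 T7 T6 T4 T9 T5 T8.
T1: 0→20
T3: 20→36
T2: 36→63
T7: 63→82
T6: 82→106
T4: 106→114

114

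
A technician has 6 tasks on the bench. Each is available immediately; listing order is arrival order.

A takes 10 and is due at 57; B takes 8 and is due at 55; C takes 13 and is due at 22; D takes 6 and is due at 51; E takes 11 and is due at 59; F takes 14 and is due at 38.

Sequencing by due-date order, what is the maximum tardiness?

3

EDD (increasing due date): C F D B A E.
C: 0→13, due 22, tardiness 0
F: 13→27, due 38, tardiness 0
D: 27→33, due 51, tardiness 0
B: 33→41, due 55, tardiness 0
A: 41→51, due 57, tardiness 0
E: 51→62, due 59, tardiness 3
Maximum = 3.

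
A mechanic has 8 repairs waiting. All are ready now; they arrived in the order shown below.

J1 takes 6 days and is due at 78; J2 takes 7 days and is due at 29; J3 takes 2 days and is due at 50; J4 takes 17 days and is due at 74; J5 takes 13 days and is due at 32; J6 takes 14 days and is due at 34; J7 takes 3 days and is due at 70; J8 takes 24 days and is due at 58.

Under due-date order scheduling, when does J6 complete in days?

EDD (increasing due date): J2 J5 J6 J3 J8 J7 J4 J1.
J2: 0→7
J5: 7→20
J6: 20→34

34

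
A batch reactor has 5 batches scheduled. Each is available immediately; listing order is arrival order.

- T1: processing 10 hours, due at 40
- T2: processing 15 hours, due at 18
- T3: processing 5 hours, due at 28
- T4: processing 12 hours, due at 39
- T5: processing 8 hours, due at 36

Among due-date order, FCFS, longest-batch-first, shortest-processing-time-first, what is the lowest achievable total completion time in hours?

126

EDD (increasing due date): T2 T3 T5 T4 T1.
T2: 0→15
T3: 15→20
T5: 20→28
T4: 28→40
T1: 40→50
Sum = 15+20+28+40+50 = 153.
FIFO (arrival order): T1 T2 T3 T4 T5.
T1: 0→10
T2: 10→25
T3: 25→30
T4: 30→42
T5: 42→50
Sum = 10+25+30+42+50 = 157.
LPT (decreasing processing time): T2 T4 T1 T5 T3.
T2: 0→15
T4: 15→27
T1: 27→37
T5: 37→45
T3: 45→50
Sum = 15+27+37+45+50 = 174.
SPT (increasing processing time): T3 T5 T1 T4 T2.
T3: 0→5
T5: 5→13
T1: 13→23
T4: 23→35
T2: 35→50
Sum = 5+13+23+35+50 = 126.
EDD 153, FIFO 157, LPT 174, SPT 126 → minimum 126.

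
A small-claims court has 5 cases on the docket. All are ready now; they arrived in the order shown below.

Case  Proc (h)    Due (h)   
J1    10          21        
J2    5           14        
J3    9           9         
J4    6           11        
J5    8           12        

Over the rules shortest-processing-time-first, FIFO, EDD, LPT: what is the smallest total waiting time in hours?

SPT (increasing processing time): J2 J4 J5 J3 J1.
J2: waits 0, runs 0→5
J4: waits 5, runs 5→11
J5: waits 11, runs 11→19
J3: waits 19, runs 19→28
J1: waits 28, runs 28→38
Sum = 0+5+11+19+28 = 63.
FIFO (arrival order): J1 J2 J3 J4 J5.
J1: waits 0, runs 0→10
J2: waits 10, runs 10→15
J3: waits 15, runs 15→24
J4: waits 24, runs 24→30
J5: waits 30, runs 30→38
Sum = 0+10+15+24+30 = 79.
EDD (increasing due date): J3 J4 J5 J2 J1.
J3: waits 0, runs 0→9
J4: waits 9, runs 9→15
J5: waits 15, runs 15→23
J2: waits 23, runs 23→28
J1: waits 28, runs 28→38
Sum = 0+9+15+23+28 = 75.
LPT (decreasing processing time): J1 J3 J5 J4 J2.
J1: waits 0, runs 0→10
J3: waits 10, runs 10→19
J5: waits 19, runs 19→27
J4: waits 27, runs 27→33
J2: waits 33, runs 33→38
Sum = 0+10+19+27+33 = 89.
SPT 63, FIFO 79, EDD 75, LPT 89 → minimum 63.

63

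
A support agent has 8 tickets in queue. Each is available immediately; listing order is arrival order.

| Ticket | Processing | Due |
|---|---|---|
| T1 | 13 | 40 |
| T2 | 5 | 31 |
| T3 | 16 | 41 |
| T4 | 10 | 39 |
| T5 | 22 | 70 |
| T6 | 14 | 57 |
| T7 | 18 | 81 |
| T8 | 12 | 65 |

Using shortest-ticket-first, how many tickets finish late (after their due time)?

SPT (increasing processing time): T2 T4 T8 T1 T6 T3 T7 T5.
T2: 0→5, due 31, tardiness 0
T4: 5→15, due 39, tardiness 0
T8: 15→27, due 65, tardiness 0
T1: 27→40, due 40, tardiness 0
T6: 40→54, due 57, tardiness 0
T3: 54→70, due 41, tardiness 29
T7: 70→88, due 81, tardiness 7
T5: 88→110, due 70, tardiness 40
Late tickets: 3.

3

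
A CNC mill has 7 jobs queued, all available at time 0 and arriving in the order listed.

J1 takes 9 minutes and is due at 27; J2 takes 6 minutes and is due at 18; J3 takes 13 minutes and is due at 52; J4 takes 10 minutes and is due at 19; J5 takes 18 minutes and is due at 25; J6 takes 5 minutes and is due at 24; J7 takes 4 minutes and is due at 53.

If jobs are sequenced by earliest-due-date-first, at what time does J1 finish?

EDD (increasing due date): J2 J4 J6 J5 J1 J3 J7.
J2: 0→6
J4: 6→16
J6: 16→21
J5: 21→39
J1: 39→48

48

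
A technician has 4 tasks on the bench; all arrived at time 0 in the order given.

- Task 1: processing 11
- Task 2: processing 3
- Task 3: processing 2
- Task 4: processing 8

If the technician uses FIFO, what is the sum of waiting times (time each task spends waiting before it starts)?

41

FIFO (arrival order): Task 1 Task 2 Task 3 Task 4.
Task 1: waits 0, runs 0→11
Task 2: waits 11, runs 11→14
Task 3: waits 14, runs 14→16
Task 4: waits 16, runs 16→24
Sum = 0+11+14+16 = 41.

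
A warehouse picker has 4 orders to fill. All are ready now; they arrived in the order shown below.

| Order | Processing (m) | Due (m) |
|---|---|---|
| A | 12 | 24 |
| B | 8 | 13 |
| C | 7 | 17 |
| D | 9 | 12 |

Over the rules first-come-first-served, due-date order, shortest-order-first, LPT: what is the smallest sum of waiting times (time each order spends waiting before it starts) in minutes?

FIFO (arrival order): A B C D.
A: waits 0, runs 0→12
B: waits 12, runs 12→20
C: waits 20, runs 20→27
D: waits 27, runs 27→36
Sum = 0+12+20+27 = 59.
EDD (increasing due date): D B C A.
D: waits 0, runs 0→9
B: waits 9, runs 9→17
C: waits 17, runs 17→24
A: waits 24, runs 24→36
Sum = 0+9+17+24 = 50.
SPT (increasing processing time): C B D A.
C: waits 0, runs 0→7
B: waits 7, runs 7→15
D: waits 15, runs 15→24
A: waits 24, runs 24→36
Sum = 0+7+15+24 = 46.
LPT (decreasing processing time): A D B C.
A: waits 0, runs 0→12
D: waits 12, runs 12→21
B: waits 21, runs 21→29
C: waits 29, runs 29→36
Sum = 0+12+21+29 = 62.
FIFO 59, EDD 50, SPT 46, LPT 62 → minimum 46.

46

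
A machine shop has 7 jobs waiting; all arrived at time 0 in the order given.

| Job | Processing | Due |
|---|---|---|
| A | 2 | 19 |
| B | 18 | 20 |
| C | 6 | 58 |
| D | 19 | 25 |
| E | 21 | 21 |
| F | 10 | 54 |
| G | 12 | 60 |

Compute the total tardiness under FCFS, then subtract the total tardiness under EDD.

FIFO (arrival order): A B C D E F G.
A: 0→2, due 19, tardiness 0
B: 2→20, due 20, tardiness 0
C: 20→26, due 58, tardiness 0
D: 26→45, due 25, tardiness 20
E: 45→66, due 21, tardiness 45
F: 66→76, due 54, tardiness 22
G: 76→88, due 60, tardiness 28
Sum = 0+0+0+20+45+22+28 = 115.
EDD (increasing due date): A B E D F C G.
A: 0→2, due 19, tardiness 0
B: 2→20, due 20, tardiness 0
E: 20→41, due 21, tardiness 20
D: 41→60, due 25, tardiness 35
F: 60→70, due 54, tardiness 16
C: 70→76, due 58, tardiness 18
G: 76→88, due 60, tardiness 28
Sum = 0+0+20+35+16+18+28 = 117.
Difference = 115 − 117 = -2.

-2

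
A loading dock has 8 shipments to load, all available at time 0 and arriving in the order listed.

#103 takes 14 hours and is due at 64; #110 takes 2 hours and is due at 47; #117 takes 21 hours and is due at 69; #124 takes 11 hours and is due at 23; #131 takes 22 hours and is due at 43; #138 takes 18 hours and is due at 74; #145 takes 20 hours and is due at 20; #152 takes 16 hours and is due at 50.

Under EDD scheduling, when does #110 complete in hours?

EDD (increasing due date): #145 #124 #131 #110 #152 #103 #117 #138.
#145: 0→20
#124: 20→31
#131: 31→53
#110: 53→55

55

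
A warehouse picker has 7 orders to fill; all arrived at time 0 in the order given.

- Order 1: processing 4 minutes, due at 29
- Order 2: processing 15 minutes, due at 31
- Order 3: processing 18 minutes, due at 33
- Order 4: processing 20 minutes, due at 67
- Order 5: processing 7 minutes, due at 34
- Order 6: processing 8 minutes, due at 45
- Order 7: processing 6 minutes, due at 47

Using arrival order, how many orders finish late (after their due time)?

FIFO (arrival order): Order 1 Order 2 Order 3 Order 4 Order 5 Order 6 Order 7.
Order 1: 0→4, due 29, tardiness 0
Order 2: 4→19, due 31, tardiness 0
Order 3: 19→37, due 33, tardiness 4
Order 4: 37→57, due 67, tardiness 0
Order 5: 57→64, due 34, tardiness 30
Order 6: 64→72, due 45, tardiness 27
Order 7: 72→78, due 47, tardiness 31
Late orders: 4.

4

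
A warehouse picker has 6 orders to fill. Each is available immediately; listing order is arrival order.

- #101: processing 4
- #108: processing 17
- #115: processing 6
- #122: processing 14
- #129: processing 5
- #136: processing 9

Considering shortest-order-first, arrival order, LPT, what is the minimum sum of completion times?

SPT (increasing processing time): #101 #129 #115 #136 #122 #108.
#101: 0→4
#129: 4→9
#115: 9→15
#136: 15→24
#122: 24→38
#108: 38→55
Sum = 4+9+15+24+38+55 = 145.
FIFO (arrival order): #101 #108 #115 #122 #129 #136.
#101: 0→4
#108: 4→21
#115: 21→27
#122: 27→41
#129: 41→46
#136: 46→55
Sum = 4+21+27+41+46+55 = 194.
LPT (decreasing processing time): #108 #122 #136 #115 #129 #101.
#108: 0→17
#122: 17→31
#136: 31→40
#115: 40→46
#129: 46→51
#101: 51→55
Sum = 17+31+40+46+51+55 = 240.
SPT 145, FIFO 194, LPT 240 → minimum 145.

145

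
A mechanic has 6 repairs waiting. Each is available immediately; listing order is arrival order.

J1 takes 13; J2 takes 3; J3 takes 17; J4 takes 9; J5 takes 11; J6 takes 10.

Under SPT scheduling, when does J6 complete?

SPT (increasing processing time): J2 J4 J6 J5 J1 J3.
J2: 0→3
J4: 3→12
J6: 12→22

22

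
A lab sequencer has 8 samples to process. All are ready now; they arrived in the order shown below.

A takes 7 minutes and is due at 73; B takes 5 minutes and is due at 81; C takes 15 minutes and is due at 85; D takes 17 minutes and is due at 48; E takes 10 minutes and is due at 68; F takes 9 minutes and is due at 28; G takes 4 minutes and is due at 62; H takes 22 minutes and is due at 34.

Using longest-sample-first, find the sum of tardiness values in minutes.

LPT (decreasing processing time): H D C E F A B G.
H: 0→22, due 34, tardiness 0
D: 22→39, due 48, tardiness 0
C: 39→54, due 85, tardiness 0
E: 54→64, due 68, tardiness 0
F: 64→73, due 28, tardiness 45
A: 73→80, due 73, tardiness 7
B: 80→85, due 81, tardiness 4
G: 85→89, due 62, tardiness 27
Sum = 0+0+0+0+45+7+4+27 = 83.

83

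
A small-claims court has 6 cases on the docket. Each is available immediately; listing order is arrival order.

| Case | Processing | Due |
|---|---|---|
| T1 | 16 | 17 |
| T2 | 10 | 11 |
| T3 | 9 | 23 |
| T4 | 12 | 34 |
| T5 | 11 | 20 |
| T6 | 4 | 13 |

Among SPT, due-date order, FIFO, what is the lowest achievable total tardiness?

83

SPT (increasing processing time): T6 T3 T2 T5 T4 T1.
T6: 0→4, due 13, tardiness 0
T3: 4→13, due 23, tardiness 0
T2: 13→23, due 11, tardiness 12
T5: 23→34, due 20, tardiness 14
T4: 34→46, due 34, tardiness 12
T1: 46→62, due 17, tardiness 45
Sum = 0+0+12+14+12+45 = 83.
EDD (increasing due date): T2 T6 T1 T5 T3 T4.
T2: 0→10, due 11, tardiness 0
T6: 10→14, due 13, tardiness 1
T1: 14→30, due 17, tardiness 13
T5: 30→41, due 20, tardiness 21
T3: 41→50, due 23, tardiness 27
T4: 50→62, due 34, tardiness 28
Sum = 0+1+13+21+27+28 = 90.
FIFO (arrival order): T1 T2 T3 T4 T5 T6.
T1: 0→16, due 17, tardiness 0
T2: 16→26, due 11, tardiness 15
T3: 26→35, due 23, tardiness 12
T4: 35→47, due 34, tardiness 13
T5: 47→58, due 20, tardiness 38
T6: 58→62, due 13, tardiness 49
Sum = 0+15+12+13+38+49 = 127.
SPT 83, EDD 90, FIFO 127 → minimum 83.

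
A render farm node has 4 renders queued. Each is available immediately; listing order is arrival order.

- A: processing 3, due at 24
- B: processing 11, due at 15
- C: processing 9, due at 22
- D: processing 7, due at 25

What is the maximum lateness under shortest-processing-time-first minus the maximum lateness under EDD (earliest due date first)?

10

SPT (increasing processing time): A D C B.
A: 0→3, due 24, lateness -21
D: 3→10, due 25, lateness -15
C: 10→19, due 22, lateness -3
B: 19→30, due 15, lateness 15
Maximum = 15.
EDD (increasing due date): B C A D.
B: 0→11, due 15, lateness -4
C: 11→20, due 22, lateness -2
A: 20→23, due 24, lateness -1
D: 23→30, due 25, lateness 5
Maximum = 5.
Difference = 15 − 5 = 10.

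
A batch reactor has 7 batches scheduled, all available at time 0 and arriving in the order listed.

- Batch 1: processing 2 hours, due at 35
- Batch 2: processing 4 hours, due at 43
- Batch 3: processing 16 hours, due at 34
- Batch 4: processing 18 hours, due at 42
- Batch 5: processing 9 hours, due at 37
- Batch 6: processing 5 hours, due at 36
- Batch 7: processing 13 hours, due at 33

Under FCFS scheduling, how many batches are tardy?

FIFO (arrival order): Batch 1 Batch 2 Batch 3 Batch 4 Batch 5 Batch 6 Batch 7.
Batch 1: 0→2, due 35, tardiness 0
Batch 2: 2→6, due 43, tardiness 0
Batch 3: 6→22, due 34, tardiness 0
Batch 4: 22→40, due 42, tardiness 0
Batch 5: 40→49, due 37, tardiness 12
Batch 6: 49→54, due 36, tardiness 18
Batch 7: 54→67, due 33, tardiness 34
Late batches: 3.

3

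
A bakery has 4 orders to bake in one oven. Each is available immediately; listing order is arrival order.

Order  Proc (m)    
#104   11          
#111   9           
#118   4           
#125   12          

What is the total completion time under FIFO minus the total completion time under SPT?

14

FIFO (arrival order): #104 #111 #118 #125.
#104: 0→11
#111: 11→20
#118: 20→24
#125: 24→36
Sum = 11+20+24+36 = 91.
SPT (increasing processing time): #118 #111 #104 #125.
#118: 0→4
#111: 4→13
#104: 13→24
#125: 24→36
Sum = 4+13+24+36 = 77.
Difference = 91 − 77 = 14.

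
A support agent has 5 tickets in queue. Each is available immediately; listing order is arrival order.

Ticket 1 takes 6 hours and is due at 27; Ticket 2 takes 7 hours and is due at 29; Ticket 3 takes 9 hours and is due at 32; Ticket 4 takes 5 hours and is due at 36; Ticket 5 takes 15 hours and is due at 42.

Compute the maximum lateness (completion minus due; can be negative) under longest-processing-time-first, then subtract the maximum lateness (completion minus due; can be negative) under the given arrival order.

10

LPT (decreasing processing time): Ticket 5 Ticket 3 Ticket 2 Ticket 1 Ticket 4.
Ticket 5: 0→15, due 42, lateness -27
Ticket 3: 15→24, due 32, lateness -8
Ticket 2: 24→31, due 29, lateness 2
Ticket 1: 31→37, due 27, lateness 10
Ticket 4: 37→42, due 36, lateness 6
Maximum = 10.
FIFO (arrival order): Ticket 1 Ticket 2 Ticket 3 Ticket 4 Ticket 5.
Ticket 1: 0→6, due 27, lateness -21
Ticket 2: 6→13, due 29, lateness -16
Ticket 3: 13→22, due 32, lateness -10
Ticket 4: 22→27, due 36, lateness -9
Ticket 5: 27→42, due 42, lateness 0
Maximum = 0.
Difference = 10 − 0 = 10.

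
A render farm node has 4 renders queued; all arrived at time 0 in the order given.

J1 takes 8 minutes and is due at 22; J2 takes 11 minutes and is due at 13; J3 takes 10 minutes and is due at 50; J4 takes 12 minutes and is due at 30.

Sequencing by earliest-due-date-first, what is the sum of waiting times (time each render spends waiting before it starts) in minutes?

61

EDD (increasing due date): J2 J1 J4 J3.
J2: waits 0, runs 0→11
J1: waits 11, runs 11→19
J4: waits 19, runs 19→31
J3: waits 31, runs 31→41
Sum = 0+11+19+31 = 61.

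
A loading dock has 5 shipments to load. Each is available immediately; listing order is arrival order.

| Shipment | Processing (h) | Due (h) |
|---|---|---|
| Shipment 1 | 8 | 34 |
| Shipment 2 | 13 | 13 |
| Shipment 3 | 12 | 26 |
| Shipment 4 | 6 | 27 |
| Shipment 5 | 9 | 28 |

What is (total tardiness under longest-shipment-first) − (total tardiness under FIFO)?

-12

LPT (decreasing processing time): Shipment 2 Shipment 3 Shipment 5 Shipment 1 Shipment 4.
Shipment 2: 0→13, due 13, tardiness 0
Shipment 3: 13→25, due 26, tardiness 0
Shipment 5: 25→34, due 28, tardiness 6
Shipment 1: 34→42, due 34, tardiness 8
Shipment 4: 42→48, due 27, tardiness 21
Sum = 0+0+6+8+21 = 35.
FIFO (arrival order): Shipment 1 Shipment 2 Shipment 3 Shipment 4 Shipment 5.
Shipment 1: 0→8, due 34, tardiness 0
Shipment 2: 8→21, due 13, tardiness 8
Shipment 3: 21→33, due 26, tardiness 7
Shipment 4: 33→39, due 27, tardiness 12
Shipment 5: 39→48, due 28, tardiness 20
Sum = 0+8+7+12+20 = 47.
Difference = 35 − 47 = -12.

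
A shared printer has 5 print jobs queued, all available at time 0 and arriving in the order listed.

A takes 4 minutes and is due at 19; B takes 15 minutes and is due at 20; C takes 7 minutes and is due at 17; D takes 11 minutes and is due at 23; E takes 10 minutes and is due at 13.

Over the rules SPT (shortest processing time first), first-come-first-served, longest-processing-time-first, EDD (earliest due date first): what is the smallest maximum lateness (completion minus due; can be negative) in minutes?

24

SPT (increasing processing time): A C E D B.
A: 0→4, due 19, lateness -15
C: 4→11, due 17, lateness -6
E: 11→21, due 13, lateness 8
D: 21→32, due 23, lateness 9
B: 32→47, due 20, lateness 27
Maximum = 27.
FIFO (arrival order): A B C D E.
A: 0→4, due 19, lateness -15
B: 4→19, due 20, lateness -1
C: 19→26, due 17, lateness 9
D: 26→37, due 23, lateness 14
E: 37→47, due 13, lateness 34
Maximum = 34.
LPT (decreasing processing time): B D E C A.
B: 0→15, due 20, lateness -5
D: 15→26, due 23, lateness 3
E: 26→36, due 13, lateness 23
C: 36→43, due 17, lateness 26
A: 43→47, due 19, lateness 28
Maximum = 28.
EDD (increasing due date): E C A B D.
E: 0→10, due 13, lateness -3
C: 10→17, due 17, lateness 0
A: 17→21, due 19, lateness 2
B: 21→36, due 20, lateness 16
D: 36→47, due 23, lateness 24
Maximum = 24.
SPT 27, FIFO 34, LPT 28, EDD 24 → minimum 24.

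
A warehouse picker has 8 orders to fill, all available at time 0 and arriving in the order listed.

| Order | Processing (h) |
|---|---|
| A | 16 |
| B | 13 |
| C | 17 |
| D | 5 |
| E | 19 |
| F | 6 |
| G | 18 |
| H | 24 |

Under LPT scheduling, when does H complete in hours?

LPT (decreasing processing time): H E G C A B F D.
H: 0→24

24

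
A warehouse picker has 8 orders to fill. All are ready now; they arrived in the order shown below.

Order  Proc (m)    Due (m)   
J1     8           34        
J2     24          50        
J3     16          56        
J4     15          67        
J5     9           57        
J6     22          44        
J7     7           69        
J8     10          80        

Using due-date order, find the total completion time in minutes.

547

EDD (increasing due date): J1 J6 J2 J3 J5 J4 J7 J8.
J1: 0→8
J6: 8→30
J2: 30→54
J3: 54→70
J5: 70→79
J4: 79→94
J7: 94→101
J8: 101→111
Sum = 8+30+54+70+79+94+101+111 = 547.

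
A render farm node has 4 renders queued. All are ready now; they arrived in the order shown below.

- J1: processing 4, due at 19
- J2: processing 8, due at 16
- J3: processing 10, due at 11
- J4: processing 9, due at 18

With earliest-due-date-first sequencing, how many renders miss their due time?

EDD (increasing due date): J3 J2 J4 J1.
J3: 0→10, due 11, tardiness 0
J2: 10→18, due 16, tardiness 2
J4: 18→27, due 18, tardiness 9
J1: 27→31, due 19, tardiness 12
Late renders: 3.

3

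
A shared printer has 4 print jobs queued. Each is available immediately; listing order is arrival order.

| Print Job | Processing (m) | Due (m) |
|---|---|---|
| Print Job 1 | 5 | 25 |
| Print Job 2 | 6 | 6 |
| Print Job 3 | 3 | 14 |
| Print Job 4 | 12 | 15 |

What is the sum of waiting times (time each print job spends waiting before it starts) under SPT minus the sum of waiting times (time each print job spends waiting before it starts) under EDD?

SPT (increasing processing time): Print Job 3 Print Job 1 Print Job 2 Print Job 4.
Print Job 3: waits 0, runs 0→3
Print Job 1: waits 3, runs 3→8
Print Job 2: waits 8, runs 8→14
Print Job 4: waits 14, runs 14→26
Sum = 0+3+8+14 = 25.
EDD (increasing due date): Print Job 2 Print Job 3 Print Job 4 Print Job 1.
Print Job 2: waits 0, runs 0→6
Print Job 3: waits 6, runs 6→9
Print Job 4: waits 9, runs 9→21
Print Job 1: waits 21, runs 21→26
Sum = 0+6+9+21 = 36.
Difference = 25 − 36 = -11.

-11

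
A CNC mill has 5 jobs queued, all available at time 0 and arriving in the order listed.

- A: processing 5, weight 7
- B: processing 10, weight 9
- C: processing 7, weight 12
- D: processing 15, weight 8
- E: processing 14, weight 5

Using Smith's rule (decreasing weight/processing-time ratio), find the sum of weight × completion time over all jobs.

917

WSPT (decreasing weight/processing-time ratio): C A B D E.
C: finishes 7, weight 12, w·C = 84
A: finishes 12, weight 7, w·C = 84
B: finishes 22, weight 9, w·C = 198
D: finishes 37, weight 8, w·C = 296
E: finishes 51, weight 5, w·C = 255
Sum = 84+84+198+296+255 = 917.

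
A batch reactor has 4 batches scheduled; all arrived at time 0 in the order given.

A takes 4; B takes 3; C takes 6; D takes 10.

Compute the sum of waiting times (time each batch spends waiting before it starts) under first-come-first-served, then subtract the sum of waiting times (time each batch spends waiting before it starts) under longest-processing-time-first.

FIFO (arrival order): A B C D.
A: waits 0, runs 0→4
B: waits 4, runs 4→7
C: waits 7, runs 7→13
D: waits 13, runs 13→23
Sum = 0+4+7+13 = 24.
LPT (decreasing processing time): D C A B.
D: waits 0, runs 0→10
C: waits 10, runs 10→16
A: waits 16, runs 16→20
B: waits 20, runs 20→23
Sum = 0+10+16+20 = 46.
Difference = 24 − 46 = -22.

-22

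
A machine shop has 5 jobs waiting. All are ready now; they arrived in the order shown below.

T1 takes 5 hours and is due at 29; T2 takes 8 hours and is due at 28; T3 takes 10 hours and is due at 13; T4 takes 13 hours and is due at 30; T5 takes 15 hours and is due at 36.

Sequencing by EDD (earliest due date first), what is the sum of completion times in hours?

138

EDD (increasing due date): T3 T2 T1 T4 T5.
T3: 0→10
T2: 10→18
T1: 18→23
T4: 23→36
T5: 36→51
Sum = 10+18+23+36+51 = 138.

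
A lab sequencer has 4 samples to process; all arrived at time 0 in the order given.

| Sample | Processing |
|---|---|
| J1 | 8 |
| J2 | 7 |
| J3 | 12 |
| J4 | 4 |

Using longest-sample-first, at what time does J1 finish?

LPT (decreasing processing time): J3 J1 J2 J4.
J3: 0→12
J1: 12→20

20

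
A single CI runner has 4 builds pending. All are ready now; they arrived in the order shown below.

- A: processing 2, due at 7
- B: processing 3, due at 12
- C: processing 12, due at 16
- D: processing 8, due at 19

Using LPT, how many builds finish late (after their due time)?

LPT (decreasing processing time): C D B A.
C: 0→12, due 16, tardiness 0
D: 12→20, due 19, tardiness 1
B: 20→23, due 12, tardiness 11
A: 23→25, due 7, tardiness 18
Late builds: 3.

3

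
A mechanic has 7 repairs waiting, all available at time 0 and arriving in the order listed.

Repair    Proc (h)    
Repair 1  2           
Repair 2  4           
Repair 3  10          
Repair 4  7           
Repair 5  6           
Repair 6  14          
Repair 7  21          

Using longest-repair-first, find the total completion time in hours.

LPT (decreasing processing time): Repair 7 Repair 6 Repair 3 Repair 4 Repair 5 Repair 2 Repair 1.
Repair 7: 0→21
Repair 6: 21→35
Repair 3: 35→45
Repair 4: 45→52
Repair 5: 52→58
Repair 2: 58→62
Repair 1: 62→64
Sum = 21+35+45+52+58+62+64 = 337.

337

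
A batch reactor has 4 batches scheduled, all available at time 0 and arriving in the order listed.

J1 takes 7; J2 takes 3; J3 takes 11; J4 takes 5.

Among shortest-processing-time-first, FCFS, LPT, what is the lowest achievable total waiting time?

SPT (increasing processing time): J2 J4 J1 J3.
J2: waits 0, runs 0→3
J4: waits 3, runs 3→8
J1: waits 8, runs 8→15
J3: waits 15, runs 15→26
Sum = 0+3+8+15 = 26.
FIFO (arrival order): J1 J2 J3 J4.
J1: waits 0, runs 0→7
J2: waits 7, runs 7→10
J3: waits 10, runs 10→21
J4: waits 21, runs 21→26
Sum = 0+7+10+21 = 38.
LPT (decreasing processing time): J3 J1 J4 J2.
J3: waits 0, runs 0→11
J1: waits 11, runs 11→18
J4: waits 18, runs 18→23
J2: waits 23, runs 23→26
Sum = 0+11+18+23 = 52.
SPT 26, FIFO 38, LPT 52 → minimum 26.

26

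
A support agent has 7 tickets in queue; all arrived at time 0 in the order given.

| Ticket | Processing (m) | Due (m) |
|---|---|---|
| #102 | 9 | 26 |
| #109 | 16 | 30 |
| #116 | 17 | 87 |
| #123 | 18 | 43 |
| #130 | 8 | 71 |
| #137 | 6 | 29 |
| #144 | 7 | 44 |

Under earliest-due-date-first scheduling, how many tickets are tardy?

3

EDD (increasing due date): #102 #137 #109 #123 #144 #130 #116.
#102: 0→9, due 26, tardiness 0
#137: 9→15, due 29, tardiness 0
#109: 15→31, due 30, tardiness 1
#123: 31→49, due 43, tardiness 6
#144: 49→56, due 44, tardiness 12
#130: 56→64, due 71, tardiness 0
#116: 64→81, due 87, tardiness 0
Late tickets: 3.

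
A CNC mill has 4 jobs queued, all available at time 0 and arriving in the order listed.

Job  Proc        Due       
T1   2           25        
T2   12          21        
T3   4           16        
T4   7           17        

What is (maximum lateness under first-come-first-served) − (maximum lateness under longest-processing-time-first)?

FIFO (arrival order): T1 T2 T3 T4.
T1: 0→2, due 25, lateness -23
T2: 2→14, due 21, lateness -7
T3: 14→18, due 16, lateness 2
T4: 18→25, due 17, lateness 8
Maximum = 8.
LPT (decreasing processing time): T2 T4 T3 T1.
T2: 0→12, due 21, lateness -9
T4: 12→19, due 17, lateness 2
T3: 19→23, due 16, lateness 7
T1: 23→25, due 25, lateness 0
Maximum = 7.
Difference = 8 − 7 = 1.

1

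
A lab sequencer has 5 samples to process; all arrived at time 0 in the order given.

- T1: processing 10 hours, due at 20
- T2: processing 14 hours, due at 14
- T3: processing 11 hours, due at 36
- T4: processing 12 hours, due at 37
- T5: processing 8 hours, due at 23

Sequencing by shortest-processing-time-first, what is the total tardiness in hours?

45

SPT (increasing processing time): T5 T1 T3 T4 T2.
T5: 0→8, due 23, tardiness 0
T1: 8→18, due 20, tardiness 0
T3: 18→29, due 36, tardiness 0
T4: 29→41, due 37, tardiness 4
T2: 41→55, due 14, tardiness 41
Sum = 0+0+0+4+41 = 45.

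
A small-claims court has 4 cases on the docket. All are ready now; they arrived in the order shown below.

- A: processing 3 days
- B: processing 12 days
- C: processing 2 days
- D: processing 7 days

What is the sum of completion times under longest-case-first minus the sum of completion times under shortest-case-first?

LPT (decreasing processing time): B D A C.
B: 0→12
D: 12→19
A: 19→22
C: 22→24
Sum = 12+19+22+24 = 77.
SPT (increasing processing time): C A D B.
C: 0→2
A: 2→5
D: 5→12
B: 12→24
Sum = 2+5+12+24 = 43.
Difference = 77 − 43 = 34.

34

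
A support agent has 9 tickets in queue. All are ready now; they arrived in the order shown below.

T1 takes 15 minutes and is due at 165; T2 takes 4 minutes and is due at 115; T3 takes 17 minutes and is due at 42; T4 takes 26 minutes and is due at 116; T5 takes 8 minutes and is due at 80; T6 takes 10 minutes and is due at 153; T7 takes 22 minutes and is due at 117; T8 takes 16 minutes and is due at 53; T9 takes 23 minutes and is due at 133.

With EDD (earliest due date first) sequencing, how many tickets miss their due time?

EDD (increasing due date): T3 T8 T5 T2 T4 T7 T9 T6 T1.
T3: 0→17, due 42, tardiness 0
T8: 17→33, due 53, tardiness 0
T5: 33→41, due 80, tardiness 0
T2: 41→45, due 115, tardiness 0
T4: 45→71, due 116, tardiness 0
T7: 71→93, due 117, tardiness 0
T9: 93→116, due 133, tardiness 0
T6: 116→126, due 153, tardiness 0
T1: 126→141, due 165, tardiness 0
Late tickets: 0.

0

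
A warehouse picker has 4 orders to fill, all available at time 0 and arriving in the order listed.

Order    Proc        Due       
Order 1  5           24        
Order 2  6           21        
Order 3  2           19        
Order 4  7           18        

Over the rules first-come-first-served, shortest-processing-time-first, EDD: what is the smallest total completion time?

FIFO (arrival order): Order 1 Order 2 Order 3 Order 4.
Order 1: 0→5
Order 2: 5→11
Order 3: 11→13
Order 4: 13→20
Sum = 5+11+13+20 = 49.
SPT (increasing processing time): Order 3 Order 1 Order 2 Order 4.
Order 3: 0→2
Order 1: 2→7
Order 2: 7→13
Order 4: 13→20
Sum = 2+7+13+20 = 42.
EDD (increasing due date): Order 4 Order 3 Order 2 Order 1.
Order 4: 0→7
Order 3: 7→9
Order 2: 9→15
Order 1: 15→20
Sum = 7+9+15+20 = 51.
FIFO 49, SPT 42, EDD 51 → minimum 42.

42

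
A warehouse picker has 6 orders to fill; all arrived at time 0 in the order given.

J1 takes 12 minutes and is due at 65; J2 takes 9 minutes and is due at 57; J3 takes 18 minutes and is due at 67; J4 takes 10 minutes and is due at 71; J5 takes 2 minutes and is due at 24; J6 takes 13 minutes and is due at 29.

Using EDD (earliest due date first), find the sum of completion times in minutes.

195

EDD (increasing due date): J5 J6 J2 J1 J3 J4.
J5: 0→2
J6: 2→15
J2: 15→24
J1: 24→36
J3: 36→54
J4: 54→64
Sum = 2+15+24+36+54+64 = 195.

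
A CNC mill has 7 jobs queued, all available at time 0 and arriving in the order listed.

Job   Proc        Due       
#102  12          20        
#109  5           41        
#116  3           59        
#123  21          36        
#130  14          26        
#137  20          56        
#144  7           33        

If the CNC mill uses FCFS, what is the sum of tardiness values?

FIFO (arrival order): #102 #109 #116 #123 #130 #137 #144.
#102: 0→12, due 20, tardiness 0
#109: 12→17, due 41, tardiness 0
#116: 17→20, due 59, tardiness 0
#123: 20→41, due 36, tardiness 5
#130: 41→55, due 26, tardiness 29
#137: 55→75, due 56, tardiness 19
#144: 75→82, due 33, tardiness 49
Sum = 0+0+0+5+29+19+49 = 102.

102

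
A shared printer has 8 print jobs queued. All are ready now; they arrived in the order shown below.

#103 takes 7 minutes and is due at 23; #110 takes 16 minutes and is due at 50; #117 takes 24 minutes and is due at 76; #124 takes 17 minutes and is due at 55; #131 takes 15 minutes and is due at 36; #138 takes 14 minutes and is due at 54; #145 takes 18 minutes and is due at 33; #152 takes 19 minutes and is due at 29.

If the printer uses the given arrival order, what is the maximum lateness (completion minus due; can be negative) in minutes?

FIFO (arrival order): #103 #110 #117 #124 #131 #138 #145 #152.
#103: 0→7, due 23, lateness -16
#110: 7→23, due 50, lateness -27
#117: 23→47, due 76, lateness -29
#124: 47→64, due 55, lateness 9
#131: 64→79, due 36, lateness 43
#138: 79→93, due 54, lateness 39
#145: 93→111, due 33, lateness 78
#152: 111→130, due 29, lateness 101
Maximum = 101.

101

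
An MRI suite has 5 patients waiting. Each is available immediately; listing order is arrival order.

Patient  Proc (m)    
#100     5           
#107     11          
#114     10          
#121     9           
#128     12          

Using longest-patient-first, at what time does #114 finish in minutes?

33

LPT (decreasing processing time): #128 #107 #114 #121 #100.
#128: 0→12
#107: 12→23
#114: 23→33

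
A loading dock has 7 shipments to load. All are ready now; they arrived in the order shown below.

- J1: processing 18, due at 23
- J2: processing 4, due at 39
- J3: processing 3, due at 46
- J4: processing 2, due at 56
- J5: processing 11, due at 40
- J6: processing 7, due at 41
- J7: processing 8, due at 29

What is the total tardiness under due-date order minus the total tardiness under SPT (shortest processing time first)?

EDD (increasing due date): J1 J7 J2 J5 J6 J3 J4.
J1: 0→18, due 23, tardiness 0
J7: 18→26, due 29, tardiness 0
J2: 26→30, due 39, tardiness 0
J5: 30→41, due 40, tardiness 1
J6: 41→48, due 41, tardiness 7
J3: 48→51, due 46, tardiness 5
J4: 51→53, due 56, tardiness 0
Sum = 0+0+0+1+7+5+0 = 13.
SPT (increasing processing time): J4 J3 J2 J6 J7 J5 J1.
J4: 0→2, due 56, tardiness 0
J3: 2→5, due 46, tardiness 0
J2: 5→9, due 39, tardiness 0
J6: 9→16, due 41, tardiness 0
J7: 16→24, due 29, tardiness 0
J5: 24→35, due 40, tardiness 0
J1: 35→53, due 23, tardiness 30
Sum = 0+0+0+0+0+0+30 = 30.
Difference = 13 − 30 = -17.

-17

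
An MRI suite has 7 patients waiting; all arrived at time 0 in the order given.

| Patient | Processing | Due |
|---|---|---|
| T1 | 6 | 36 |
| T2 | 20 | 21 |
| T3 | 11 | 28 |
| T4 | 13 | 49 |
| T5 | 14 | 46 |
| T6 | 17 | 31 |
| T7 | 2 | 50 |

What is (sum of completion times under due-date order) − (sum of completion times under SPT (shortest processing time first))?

132

EDD (increasing due date): T2 T3 T6 T1 T5 T4 T7.
T2: 0→20
T3: 20→31
T6: 31→48
T1: 48→54
T5: 54→68
T4: 68→81
T7: 81→83
Sum = 20+31+48+54+68+81+83 = 385.
SPT (increasing processing time): T7 T1 T3 T4 T5 T6 T2.
T7: 0→2
T1: 2→8
T3: 8→19
T4: 19→32
T5: 32→46
T6: 46→63
T2: 63→83
Sum = 2+8+19+32+46+63+83 = 253.
Difference = 385 − 253 = 132.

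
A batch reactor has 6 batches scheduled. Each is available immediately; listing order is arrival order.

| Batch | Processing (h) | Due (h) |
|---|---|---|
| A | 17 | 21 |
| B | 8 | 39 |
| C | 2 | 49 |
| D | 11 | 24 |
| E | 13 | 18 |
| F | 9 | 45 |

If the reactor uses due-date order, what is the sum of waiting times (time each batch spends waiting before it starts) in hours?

191

EDD (increasing due date): E A D B F C.
E: waits 0, runs 0→13
A: waits 13, runs 13→30
D: waits 30, runs 30→41
B: waits 41, runs 41→49
F: waits 49, runs 49→58
C: waits 58, runs 58→60
Sum = 0+13+30+41+49+58 = 191.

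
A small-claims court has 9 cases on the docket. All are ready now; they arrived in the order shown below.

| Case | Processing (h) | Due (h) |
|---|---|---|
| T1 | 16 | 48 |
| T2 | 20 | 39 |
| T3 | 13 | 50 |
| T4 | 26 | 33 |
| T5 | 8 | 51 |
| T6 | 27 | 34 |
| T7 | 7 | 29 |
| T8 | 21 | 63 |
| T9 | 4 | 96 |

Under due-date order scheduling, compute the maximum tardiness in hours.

75

EDD (increasing due date): T7 T4 T6 T2 T1 T3 T5 T8 T9.
T7: 0→7, due 29, tardiness 0
T4: 7→33, due 33, tardiness 0
T6: 33→60, due 34, tardiness 26
T2: 60→80, due 39, tardiness 41
T1: 80→96, due 48, tardiness 48
T3: 96→109, due 50, tardiness 59
T5: 109→117, due 51, tardiness 66
T8: 117→138, due 63, tardiness 75
T9: 138→142, due 96, tardiness 46
Maximum = 75.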